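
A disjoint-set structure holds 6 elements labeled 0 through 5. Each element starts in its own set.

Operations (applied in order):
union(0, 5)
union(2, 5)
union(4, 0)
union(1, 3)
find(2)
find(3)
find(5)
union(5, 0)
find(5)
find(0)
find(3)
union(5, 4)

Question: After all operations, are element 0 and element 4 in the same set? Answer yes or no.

Answer: yes

Derivation:
Step 1: union(0, 5) -> merged; set of 0 now {0, 5}
Step 2: union(2, 5) -> merged; set of 2 now {0, 2, 5}
Step 3: union(4, 0) -> merged; set of 4 now {0, 2, 4, 5}
Step 4: union(1, 3) -> merged; set of 1 now {1, 3}
Step 5: find(2) -> no change; set of 2 is {0, 2, 4, 5}
Step 6: find(3) -> no change; set of 3 is {1, 3}
Step 7: find(5) -> no change; set of 5 is {0, 2, 4, 5}
Step 8: union(5, 0) -> already same set; set of 5 now {0, 2, 4, 5}
Step 9: find(5) -> no change; set of 5 is {0, 2, 4, 5}
Step 10: find(0) -> no change; set of 0 is {0, 2, 4, 5}
Step 11: find(3) -> no change; set of 3 is {1, 3}
Step 12: union(5, 4) -> already same set; set of 5 now {0, 2, 4, 5}
Set of 0: {0, 2, 4, 5}; 4 is a member.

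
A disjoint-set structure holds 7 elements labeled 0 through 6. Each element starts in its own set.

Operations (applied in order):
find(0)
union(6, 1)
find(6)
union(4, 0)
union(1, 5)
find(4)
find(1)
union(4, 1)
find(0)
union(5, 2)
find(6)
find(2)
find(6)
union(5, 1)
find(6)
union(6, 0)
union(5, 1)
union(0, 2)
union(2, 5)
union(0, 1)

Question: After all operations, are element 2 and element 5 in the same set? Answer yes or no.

Answer: yes

Derivation:
Step 1: find(0) -> no change; set of 0 is {0}
Step 2: union(6, 1) -> merged; set of 6 now {1, 6}
Step 3: find(6) -> no change; set of 6 is {1, 6}
Step 4: union(4, 0) -> merged; set of 4 now {0, 4}
Step 5: union(1, 5) -> merged; set of 1 now {1, 5, 6}
Step 6: find(4) -> no change; set of 4 is {0, 4}
Step 7: find(1) -> no change; set of 1 is {1, 5, 6}
Step 8: union(4, 1) -> merged; set of 4 now {0, 1, 4, 5, 6}
Step 9: find(0) -> no change; set of 0 is {0, 1, 4, 5, 6}
Step 10: union(5, 2) -> merged; set of 5 now {0, 1, 2, 4, 5, 6}
Step 11: find(6) -> no change; set of 6 is {0, 1, 2, 4, 5, 6}
Step 12: find(2) -> no change; set of 2 is {0, 1, 2, 4, 5, 6}
Step 13: find(6) -> no change; set of 6 is {0, 1, 2, 4, 5, 6}
Step 14: union(5, 1) -> already same set; set of 5 now {0, 1, 2, 4, 5, 6}
Step 15: find(6) -> no change; set of 6 is {0, 1, 2, 4, 5, 6}
Step 16: union(6, 0) -> already same set; set of 6 now {0, 1, 2, 4, 5, 6}
Step 17: union(5, 1) -> already same set; set of 5 now {0, 1, 2, 4, 5, 6}
Step 18: union(0, 2) -> already same set; set of 0 now {0, 1, 2, 4, 5, 6}
Step 19: union(2, 5) -> already same set; set of 2 now {0, 1, 2, 4, 5, 6}
Step 20: union(0, 1) -> already same set; set of 0 now {0, 1, 2, 4, 5, 6}
Set of 2: {0, 1, 2, 4, 5, 6}; 5 is a member.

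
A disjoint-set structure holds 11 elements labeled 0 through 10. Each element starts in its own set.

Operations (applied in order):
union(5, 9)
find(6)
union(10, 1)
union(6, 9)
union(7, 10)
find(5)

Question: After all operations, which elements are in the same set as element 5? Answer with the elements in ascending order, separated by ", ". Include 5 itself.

Answer: 5, 6, 9

Derivation:
Step 1: union(5, 9) -> merged; set of 5 now {5, 9}
Step 2: find(6) -> no change; set of 6 is {6}
Step 3: union(10, 1) -> merged; set of 10 now {1, 10}
Step 4: union(6, 9) -> merged; set of 6 now {5, 6, 9}
Step 5: union(7, 10) -> merged; set of 7 now {1, 7, 10}
Step 6: find(5) -> no change; set of 5 is {5, 6, 9}
Component of 5: {5, 6, 9}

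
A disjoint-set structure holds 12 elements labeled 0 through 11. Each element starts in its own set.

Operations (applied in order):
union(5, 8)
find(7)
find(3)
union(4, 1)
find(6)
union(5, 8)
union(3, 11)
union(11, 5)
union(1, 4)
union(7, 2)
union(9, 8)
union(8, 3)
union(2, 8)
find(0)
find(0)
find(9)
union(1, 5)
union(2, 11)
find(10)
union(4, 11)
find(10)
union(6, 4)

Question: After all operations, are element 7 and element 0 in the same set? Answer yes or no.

Answer: no

Derivation:
Step 1: union(5, 8) -> merged; set of 5 now {5, 8}
Step 2: find(7) -> no change; set of 7 is {7}
Step 3: find(3) -> no change; set of 3 is {3}
Step 4: union(4, 1) -> merged; set of 4 now {1, 4}
Step 5: find(6) -> no change; set of 6 is {6}
Step 6: union(5, 8) -> already same set; set of 5 now {5, 8}
Step 7: union(3, 11) -> merged; set of 3 now {3, 11}
Step 8: union(11, 5) -> merged; set of 11 now {3, 5, 8, 11}
Step 9: union(1, 4) -> already same set; set of 1 now {1, 4}
Step 10: union(7, 2) -> merged; set of 7 now {2, 7}
Step 11: union(9, 8) -> merged; set of 9 now {3, 5, 8, 9, 11}
Step 12: union(8, 3) -> already same set; set of 8 now {3, 5, 8, 9, 11}
Step 13: union(2, 8) -> merged; set of 2 now {2, 3, 5, 7, 8, 9, 11}
Step 14: find(0) -> no change; set of 0 is {0}
Step 15: find(0) -> no change; set of 0 is {0}
Step 16: find(9) -> no change; set of 9 is {2, 3, 5, 7, 8, 9, 11}
Step 17: union(1, 5) -> merged; set of 1 now {1, 2, 3, 4, 5, 7, 8, 9, 11}
Step 18: union(2, 11) -> already same set; set of 2 now {1, 2, 3, 4, 5, 7, 8, 9, 11}
Step 19: find(10) -> no change; set of 10 is {10}
Step 20: union(4, 11) -> already same set; set of 4 now {1, 2, 3, 4, 5, 7, 8, 9, 11}
Step 21: find(10) -> no change; set of 10 is {10}
Step 22: union(6, 4) -> merged; set of 6 now {1, 2, 3, 4, 5, 6, 7, 8, 9, 11}
Set of 7: {1, 2, 3, 4, 5, 6, 7, 8, 9, 11}; 0 is not a member.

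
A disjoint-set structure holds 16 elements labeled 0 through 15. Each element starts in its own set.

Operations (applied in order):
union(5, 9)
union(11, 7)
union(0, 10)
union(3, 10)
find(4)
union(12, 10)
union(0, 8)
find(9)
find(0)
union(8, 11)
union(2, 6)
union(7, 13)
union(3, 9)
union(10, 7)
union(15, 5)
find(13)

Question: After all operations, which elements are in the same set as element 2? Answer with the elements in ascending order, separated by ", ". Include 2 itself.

Answer: 2, 6

Derivation:
Step 1: union(5, 9) -> merged; set of 5 now {5, 9}
Step 2: union(11, 7) -> merged; set of 11 now {7, 11}
Step 3: union(0, 10) -> merged; set of 0 now {0, 10}
Step 4: union(3, 10) -> merged; set of 3 now {0, 3, 10}
Step 5: find(4) -> no change; set of 4 is {4}
Step 6: union(12, 10) -> merged; set of 12 now {0, 3, 10, 12}
Step 7: union(0, 8) -> merged; set of 0 now {0, 3, 8, 10, 12}
Step 8: find(9) -> no change; set of 9 is {5, 9}
Step 9: find(0) -> no change; set of 0 is {0, 3, 8, 10, 12}
Step 10: union(8, 11) -> merged; set of 8 now {0, 3, 7, 8, 10, 11, 12}
Step 11: union(2, 6) -> merged; set of 2 now {2, 6}
Step 12: union(7, 13) -> merged; set of 7 now {0, 3, 7, 8, 10, 11, 12, 13}
Step 13: union(3, 9) -> merged; set of 3 now {0, 3, 5, 7, 8, 9, 10, 11, 12, 13}
Step 14: union(10, 7) -> already same set; set of 10 now {0, 3, 5, 7, 8, 9, 10, 11, 12, 13}
Step 15: union(15, 5) -> merged; set of 15 now {0, 3, 5, 7, 8, 9, 10, 11, 12, 13, 15}
Step 16: find(13) -> no change; set of 13 is {0, 3, 5, 7, 8, 9, 10, 11, 12, 13, 15}
Component of 2: {2, 6}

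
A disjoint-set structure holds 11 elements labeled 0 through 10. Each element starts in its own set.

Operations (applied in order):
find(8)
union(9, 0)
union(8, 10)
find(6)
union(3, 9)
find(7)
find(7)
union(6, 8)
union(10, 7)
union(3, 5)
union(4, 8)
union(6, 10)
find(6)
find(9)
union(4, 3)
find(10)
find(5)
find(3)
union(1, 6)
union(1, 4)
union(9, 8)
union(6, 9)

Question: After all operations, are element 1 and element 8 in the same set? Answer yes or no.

Answer: yes

Derivation:
Step 1: find(8) -> no change; set of 8 is {8}
Step 2: union(9, 0) -> merged; set of 9 now {0, 9}
Step 3: union(8, 10) -> merged; set of 8 now {8, 10}
Step 4: find(6) -> no change; set of 6 is {6}
Step 5: union(3, 9) -> merged; set of 3 now {0, 3, 9}
Step 6: find(7) -> no change; set of 7 is {7}
Step 7: find(7) -> no change; set of 7 is {7}
Step 8: union(6, 8) -> merged; set of 6 now {6, 8, 10}
Step 9: union(10, 7) -> merged; set of 10 now {6, 7, 8, 10}
Step 10: union(3, 5) -> merged; set of 3 now {0, 3, 5, 9}
Step 11: union(4, 8) -> merged; set of 4 now {4, 6, 7, 8, 10}
Step 12: union(6, 10) -> already same set; set of 6 now {4, 6, 7, 8, 10}
Step 13: find(6) -> no change; set of 6 is {4, 6, 7, 8, 10}
Step 14: find(9) -> no change; set of 9 is {0, 3, 5, 9}
Step 15: union(4, 3) -> merged; set of 4 now {0, 3, 4, 5, 6, 7, 8, 9, 10}
Step 16: find(10) -> no change; set of 10 is {0, 3, 4, 5, 6, 7, 8, 9, 10}
Step 17: find(5) -> no change; set of 5 is {0, 3, 4, 5, 6, 7, 8, 9, 10}
Step 18: find(3) -> no change; set of 3 is {0, 3, 4, 5, 6, 7, 8, 9, 10}
Step 19: union(1, 6) -> merged; set of 1 now {0, 1, 3, 4, 5, 6, 7, 8, 9, 10}
Step 20: union(1, 4) -> already same set; set of 1 now {0, 1, 3, 4, 5, 6, 7, 8, 9, 10}
Step 21: union(9, 8) -> already same set; set of 9 now {0, 1, 3, 4, 5, 6, 7, 8, 9, 10}
Step 22: union(6, 9) -> already same set; set of 6 now {0, 1, 3, 4, 5, 6, 7, 8, 9, 10}
Set of 1: {0, 1, 3, 4, 5, 6, 7, 8, 9, 10}; 8 is a member.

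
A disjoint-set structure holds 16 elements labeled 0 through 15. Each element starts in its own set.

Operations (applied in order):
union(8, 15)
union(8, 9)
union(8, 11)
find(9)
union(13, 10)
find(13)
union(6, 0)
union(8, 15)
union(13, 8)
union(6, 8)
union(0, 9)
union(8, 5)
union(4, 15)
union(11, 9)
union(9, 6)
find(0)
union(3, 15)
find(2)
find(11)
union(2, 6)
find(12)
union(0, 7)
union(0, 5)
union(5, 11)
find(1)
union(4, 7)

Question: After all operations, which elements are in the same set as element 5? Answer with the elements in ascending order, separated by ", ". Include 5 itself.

Step 1: union(8, 15) -> merged; set of 8 now {8, 15}
Step 2: union(8, 9) -> merged; set of 8 now {8, 9, 15}
Step 3: union(8, 11) -> merged; set of 8 now {8, 9, 11, 15}
Step 4: find(9) -> no change; set of 9 is {8, 9, 11, 15}
Step 5: union(13, 10) -> merged; set of 13 now {10, 13}
Step 6: find(13) -> no change; set of 13 is {10, 13}
Step 7: union(6, 0) -> merged; set of 6 now {0, 6}
Step 8: union(8, 15) -> already same set; set of 8 now {8, 9, 11, 15}
Step 9: union(13, 8) -> merged; set of 13 now {8, 9, 10, 11, 13, 15}
Step 10: union(6, 8) -> merged; set of 6 now {0, 6, 8, 9, 10, 11, 13, 15}
Step 11: union(0, 9) -> already same set; set of 0 now {0, 6, 8, 9, 10, 11, 13, 15}
Step 12: union(8, 5) -> merged; set of 8 now {0, 5, 6, 8, 9, 10, 11, 13, 15}
Step 13: union(4, 15) -> merged; set of 4 now {0, 4, 5, 6, 8, 9, 10, 11, 13, 15}
Step 14: union(11, 9) -> already same set; set of 11 now {0, 4, 5, 6, 8, 9, 10, 11, 13, 15}
Step 15: union(9, 6) -> already same set; set of 9 now {0, 4, 5, 6, 8, 9, 10, 11, 13, 15}
Step 16: find(0) -> no change; set of 0 is {0, 4, 5, 6, 8, 9, 10, 11, 13, 15}
Step 17: union(3, 15) -> merged; set of 3 now {0, 3, 4, 5, 6, 8, 9, 10, 11, 13, 15}
Step 18: find(2) -> no change; set of 2 is {2}
Step 19: find(11) -> no change; set of 11 is {0, 3, 4, 5, 6, 8, 9, 10, 11, 13, 15}
Step 20: union(2, 6) -> merged; set of 2 now {0, 2, 3, 4, 5, 6, 8, 9, 10, 11, 13, 15}
Step 21: find(12) -> no change; set of 12 is {12}
Step 22: union(0, 7) -> merged; set of 0 now {0, 2, 3, 4, 5, 6, 7, 8, 9, 10, 11, 13, 15}
Step 23: union(0, 5) -> already same set; set of 0 now {0, 2, 3, 4, 5, 6, 7, 8, 9, 10, 11, 13, 15}
Step 24: union(5, 11) -> already same set; set of 5 now {0, 2, 3, 4, 5, 6, 7, 8, 9, 10, 11, 13, 15}
Step 25: find(1) -> no change; set of 1 is {1}
Step 26: union(4, 7) -> already same set; set of 4 now {0, 2, 3, 4, 5, 6, 7, 8, 9, 10, 11, 13, 15}
Component of 5: {0, 2, 3, 4, 5, 6, 7, 8, 9, 10, 11, 13, 15}

Answer: 0, 2, 3, 4, 5, 6, 7, 8, 9, 10, 11, 13, 15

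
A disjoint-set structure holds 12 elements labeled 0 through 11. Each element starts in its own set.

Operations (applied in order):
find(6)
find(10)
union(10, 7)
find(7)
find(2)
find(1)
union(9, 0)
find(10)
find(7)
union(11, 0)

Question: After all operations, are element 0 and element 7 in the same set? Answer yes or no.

Answer: no

Derivation:
Step 1: find(6) -> no change; set of 6 is {6}
Step 2: find(10) -> no change; set of 10 is {10}
Step 3: union(10, 7) -> merged; set of 10 now {7, 10}
Step 4: find(7) -> no change; set of 7 is {7, 10}
Step 5: find(2) -> no change; set of 2 is {2}
Step 6: find(1) -> no change; set of 1 is {1}
Step 7: union(9, 0) -> merged; set of 9 now {0, 9}
Step 8: find(10) -> no change; set of 10 is {7, 10}
Step 9: find(7) -> no change; set of 7 is {7, 10}
Step 10: union(11, 0) -> merged; set of 11 now {0, 9, 11}
Set of 0: {0, 9, 11}; 7 is not a member.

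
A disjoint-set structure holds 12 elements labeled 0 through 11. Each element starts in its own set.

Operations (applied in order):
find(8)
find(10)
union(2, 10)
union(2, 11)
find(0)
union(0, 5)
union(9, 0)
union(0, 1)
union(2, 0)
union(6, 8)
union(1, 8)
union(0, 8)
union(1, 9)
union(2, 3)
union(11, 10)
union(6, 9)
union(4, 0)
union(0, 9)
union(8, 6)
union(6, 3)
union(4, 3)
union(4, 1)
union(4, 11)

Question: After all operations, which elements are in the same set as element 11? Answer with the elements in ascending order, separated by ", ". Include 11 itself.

Answer: 0, 1, 2, 3, 4, 5, 6, 8, 9, 10, 11

Derivation:
Step 1: find(8) -> no change; set of 8 is {8}
Step 2: find(10) -> no change; set of 10 is {10}
Step 3: union(2, 10) -> merged; set of 2 now {2, 10}
Step 4: union(2, 11) -> merged; set of 2 now {2, 10, 11}
Step 5: find(0) -> no change; set of 0 is {0}
Step 6: union(0, 5) -> merged; set of 0 now {0, 5}
Step 7: union(9, 0) -> merged; set of 9 now {0, 5, 9}
Step 8: union(0, 1) -> merged; set of 0 now {0, 1, 5, 9}
Step 9: union(2, 0) -> merged; set of 2 now {0, 1, 2, 5, 9, 10, 11}
Step 10: union(6, 8) -> merged; set of 6 now {6, 8}
Step 11: union(1, 8) -> merged; set of 1 now {0, 1, 2, 5, 6, 8, 9, 10, 11}
Step 12: union(0, 8) -> already same set; set of 0 now {0, 1, 2, 5, 6, 8, 9, 10, 11}
Step 13: union(1, 9) -> already same set; set of 1 now {0, 1, 2, 5, 6, 8, 9, 10, 11}
Step 14: union(2, 3) -> merged; set of 2 now {0, 1, 2, 3, 5, 6, 8, 9, 10, 11}
Step 15: union(11, 10) -> already same set; set of 11 now {0, 1, 2, 3, 5, 6, 8, 9, 10, 11}
Step 16: union(6, 9) -> already same set; set of 6 now {0, 1, 2, 3, 5, 6, 8, 9, 10, 11}
Step 17: union(4, 0) -> merged; set of 4 now {0, 1, 2, 3, 4, 5, 6, 8, 9, 10, 11}
Step 18: union(0, 9) -> already same set; set of 0 now {0, 1, 2, 3, 4, 5, 6, 8, 9, 10, 11}
Step 19: union(8, 6) -> already same set; set of 8 now {0, 1, 2, 3, 4, 5, 6, 8, 9, 10, 11}
Step 20: union(6, 3) -> already same set; set of 6 now {0, 1, 2, 3, 4, 5, 6, 8, 9, 10, 11}
Step 21: union(4, 3) -> already same set; set of 4 now {0, 1, 2, 3, 4, 5, 6, 8, 9, 10, 11}
Step 22: union(4, 1) -> already same set; set of 4 now {0, 1, 2, 3, 4, 5, 6, 8, 9, 10, 11}
Step 23: union(4, 11) -> already same set; set of 4 now {0, 1, 2, 3, 4, 5, 6, 8, 9, 10, 11}
Component of 11: {0, 1, 2, 3, 4, 5, 6, 8, 9, 10, 11}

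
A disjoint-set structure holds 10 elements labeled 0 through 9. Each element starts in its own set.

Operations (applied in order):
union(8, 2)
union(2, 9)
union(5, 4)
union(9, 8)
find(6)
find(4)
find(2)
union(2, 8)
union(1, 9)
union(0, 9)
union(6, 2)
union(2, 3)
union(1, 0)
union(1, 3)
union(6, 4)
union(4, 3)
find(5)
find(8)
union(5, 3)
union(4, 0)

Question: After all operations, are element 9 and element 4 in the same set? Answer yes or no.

Answer: yes

Derivation:
Step 1: union(8, 2) -> merged; set of 8 now {2, 8}
Step 2: union(2, 9) -> merged; set of 2 now {2, 8, 9}
Step 3: union(5, 4) -> merged; set of 5 now {4, 5}
Step 4: union(9, 8) -> already same set; set of 9 now {2, 8, 9}
Step 5: find(6) -> no change; set of 6 is {6}
Step 6: find(4) -> no change; set of 4 is {4, 5}
Step 7: find(2) -> no change; set of 2 is {2, 8, 9}
Step 8: union(2, 8) -> already same set; set of 2 now {2, 8, 9}
Step 9: union(1, 9) -> merged; set of 1 now {1, 2, 8, 9}
Step 10: union(0, 9) -> merged; set of 0 now {0, 1, 2, 8, 9}
Step 11: union(6, 2) -> merged; set of 6 now {0, 1, 2, 6, 8, 9}
Step 12: union(2, 3) -> merged; set of 2 now {0, 1, 2, 3, 6, 8, 9}
Step 13: union(1, 0) -> already same set; set of 1 now {0, 1, 2, 3, 6, 8, 9}
Step 14: union(1, 3) -> already same set; set of 1 now {0, 1, 2, 3, 6, 8, 9}
Step 15: union(6, 4) -> merged; set of 6 now {0, 1, 2, 3, 4, 5, 6, 8, 9}
Step 16: union(4, 3) -> already same set; set of 4 now {0, 1, 2, 3, 4, 5, 6, 8, 9}
Step 17: find(5) -> no change; set of 5 is {0, 1, 2, 3, 4, 5, 6, 8, 9}
Step 18: find(8) -> no change; set of 8 is {0, 1, 2, 3, 4, 5, 6, 8, 9}
Step 19: union(5, 3) -> already same set; set of 5 now {0, 1, 2, 3, 4, 5, 6, 8, 9}
Step 20: union(4, 0) -> already same set; set of 4 now {0, 1, 2, 3, 4, 5, 6, 8, 9}
Set of 9: {0, 1, 2, 3, 4, 5, 6, 8, 9}; 4 is a member.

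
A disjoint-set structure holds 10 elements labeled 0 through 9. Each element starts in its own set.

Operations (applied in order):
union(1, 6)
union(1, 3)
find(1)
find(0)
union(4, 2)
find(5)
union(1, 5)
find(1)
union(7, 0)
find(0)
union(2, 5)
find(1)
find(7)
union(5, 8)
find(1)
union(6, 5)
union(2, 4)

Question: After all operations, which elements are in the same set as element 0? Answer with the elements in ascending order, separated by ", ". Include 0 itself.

Step 1: union(1, 6) -> merged; set of 1 now {1, 6}
Step 2: union(1, 3) -> merged; set of 1 now {1, 3, 6}
Step 3: find(1) -> no change; set of 1 is {1, 3, 6}
Step 4: find(0) -> no change; set of 0 is {0}
Step 5: union(4, 2) -> merged; set of 4 now {2, 4}
Step 6: find(5) -> no change; set of 5 is {5}
Step 7: union(1, 5) -> merged; set of 1 now {1, 3, 5, 6}
Step 8: find(1) -> no change; set of 1 is {1, 3, 5, 6}
Step 9: union(7, 0) -> merged; set of 7 now {0, 7}
Step 10: find(0) -> no change; set of 0 is {0, 7}
Step 11: union(2, 5) -> merged; set of 2 now {1, 2, 3, 4, 5, 6}
Step 12: find(1) -> no change; set of 1 is {1, 2, 3, 4, 5, 6}
Step 13: find(7) -> no change; set of 7 is {0, 7}
Step 14: union(5, 8) -> merged; set of 5 now {1, 2, 3, 4, 5, 6, 8}
Step 15: find(1) -> no change; set of 1 is {1, 2, 3, 4, 5, 6, 8}
Step 16: union(6, 5) -> already same set; set of 6 now {1, 2, 3, 4, 5, 6, 8}
Step 17: union(2, 4) -> already same set; set of 2 now {1, 2, 3, 4, 5, 6, 8}
Component of 0: {0, 7}

Answer: 0, 7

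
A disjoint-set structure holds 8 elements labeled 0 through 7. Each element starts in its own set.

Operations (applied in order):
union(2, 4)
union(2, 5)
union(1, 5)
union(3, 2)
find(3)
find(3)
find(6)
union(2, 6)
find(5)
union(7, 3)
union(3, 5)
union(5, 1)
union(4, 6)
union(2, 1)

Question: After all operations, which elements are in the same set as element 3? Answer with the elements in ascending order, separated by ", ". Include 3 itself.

Answer: 1, 2, 3, 4, 5, 6, 7

Derivation:
Step 1: union(2, 4) -> merged; set of 2 now {2, 4}
Step 2: union(2, 5) -> merged; set of 2 now {2, 4, 5}
Step 3: union(1, 5) -> merged; set of 1 now {1, 2, 4, 5}
Step 4: union(3, 2) -> merged; set of 3 now {1, 2, 3, 4, 5}
Step 5: find(3) -> no change; set of 3 is {1, 2, 3, 4, 5}
Step 6: find(3) -> no change; set of 3 is {1, 2, 3, 4, 5}
Step 7: find(6) -> no change; set of 6 is {6}
Step 8: union(2, 6) -> merged; set of 2 now {1, 2, 3, 4, 5, 6}
Step 9: find(5) -> no change; set of 5 is {1, 2, 3, 4, 5, 6}
Step 10: union(7, 3) -> merged; set of 7 now {1, 2, 3, 4, 5, 6, 7}
Step 11: union(3, 5) -> already same set; set of 3 now {1, 2, 3, 4, 5, 6, 7}
Step 12: union(5, 1) -> already same set; set of 5 now {1, 2, 3, 4, 5, 6, 7}
Step 13: union(4, 6) -> already same set; set of 4 now {1, 2, 3, 4, 5, 6, 7}
Step 14: union(2, 1) -> already same set; set of 2 now {1, 2, 3, 4, 5, 6, 7}
Component of 3: {1, 2, 3, 4, 5, 6, 7}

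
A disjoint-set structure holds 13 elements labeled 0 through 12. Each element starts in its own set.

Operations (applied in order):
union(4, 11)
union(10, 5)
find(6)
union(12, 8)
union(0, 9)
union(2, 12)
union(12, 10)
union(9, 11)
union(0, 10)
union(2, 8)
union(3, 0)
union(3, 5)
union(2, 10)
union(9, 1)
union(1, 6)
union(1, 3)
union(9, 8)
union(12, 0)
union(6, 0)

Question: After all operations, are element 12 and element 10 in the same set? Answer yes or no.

Step 1: union(4, 11) -> merged; set of 4 now {4, 11}
Step 2: union(10, 5) -> merged; set of 10 now {5, 10}
Step 3: find(6) -> no change; set of 6 is {6}
Step 4: union(12, 8) -> merged; set of 12 now {8, 12}
Step 5: union(0, 9) -> merged; set of 0 now {0, 9}
Step 6: union(2, 12) -> merged; set of 2 now {2, 8, 12}
Step 7: union(12, 10) -> merged; set of 12 now {2, 5, 8, 10, 12}
Step 8: union(9, 11) -> merged; set of 9 now {0, 4, 9, 11}
Step 9: union(0, 10) -> merged; set of 0 now {0, 2, 4, 5, 8, 9, 10, 11, 12}
Step 10: union(2, 8) -> already same set; set of 2 now {0, 2, 4, 5, 8, 9, 10, 11, 12}
Step 11: union(3, 0) -> merged; set of 3 now {0, 2, 3, 4, 5, 8, 9, 10, 11, 12}
Step 12: union(3, 5) -> already same set; set of 3 now {0, 2, 3, 4, 5, 8, 9, 10, 11, 12}
Step 13: union(2, 10) -> already same set; set of 2 now {0, 2, 3, 4, 5, 8, 9, 10, 11, 12}
Step 14: union(9, 1) -> merged; set of 9 now {0, 1, 2, 3, 4, 5, 8, 9, 10, 11, 12}
Step 15: union(1, 6) -> merged; set of 1 now {0, 1, 2, 3, 4, 5, 6, 8, 9, 10, 11, 12}
Step 16: union(1, 3) -> already same set; set of 1 now {0, 1, 2, 3, 4, 5, 6, 8, 9, 10, 11, 12}
Step 17: union(9, 8) -> already same set; set of 9 now {0, 1, 2, 3, 4, 5, 6, 8, 9, 10, 11, 12}
Step 18: union(12, 0) -> already same set; set of 12 now {0, 1, 2, 3, 4, 5, 6, 8, 9, 10, 11, 12}
Step 19: union(6, 0) -> already same set; set of 6 now {0, 1, 2, 3, 4, 5, 6, 8, 9, 10, 11, 12}
Set of 12: {0, 1, 2, 3, 4, 5, 6, 8, 9, 10, 11, 12}; 10 is a member.

Answer: yes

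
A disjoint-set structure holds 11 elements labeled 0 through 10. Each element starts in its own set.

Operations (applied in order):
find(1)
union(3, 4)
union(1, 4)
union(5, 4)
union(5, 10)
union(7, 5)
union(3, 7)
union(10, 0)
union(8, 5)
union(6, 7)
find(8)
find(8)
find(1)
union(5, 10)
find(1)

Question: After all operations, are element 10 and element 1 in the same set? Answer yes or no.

Answer: yes

Derivation:
Step 1: find(1) -> no change; set of 1 is {1}
Step 2: union(3, 4) -> merged; set of 3 now {3, 4}
Step 3: union(1, 4) -> merged; set of 1 now {1, 3, 4}
Step 4: union(5, 4) -> merged; set of 5 now {1, 3, 4, 5}
Step 5: union(5, 10) -> merged; set of 5 now {1, 3, 4, 5, 10}
Step 6: union(7, 5) -> merged; set of 7 now {1, 3, 4, 5, 7, 10}
Step 7: union(3, 7) -> already same set; set of 3 now {1, 3, 4, 5, 7, 10}
Step 8: union(10, 0) -> merged; set of 10 now {0, 1, 3, 4, 5, 7, 10}
Step 9: union(8, 5) -> merged; set of 8 now {0, 1, 3, 4, 5, 7, 8, 10}
Step 10: union(6, 7) -> merged; set of 6 now {0, 1, 3, 4, 5, 6, 7, 8, 10}
Step 11: find(8) -> no change; set of 8 is {0, 1, 3, 4, 5, 6, 7, 8, 10}
Step 12: find(8) -> no change; set of 8 is {0, 1, 3, 4, 5, 6, 7, 8, 10}
Step 13: find(1) -> no change; set of 1 is {0, 1, 3, 4, 5, 6, 7, 8, 10}
Step 14: union(5, 10) -> already same set; set of 5 now {0, 1, 3, 4, 5, 6, 7, 8, 10}
Step 15: find(1) -> no change; set of 1 is {0, 1, 3, 4, 5, 6, 7, 8, 10}
Set of 10: {0, 1, 3, 4, 5, 6, 7, 8, 10}; 1 is a member.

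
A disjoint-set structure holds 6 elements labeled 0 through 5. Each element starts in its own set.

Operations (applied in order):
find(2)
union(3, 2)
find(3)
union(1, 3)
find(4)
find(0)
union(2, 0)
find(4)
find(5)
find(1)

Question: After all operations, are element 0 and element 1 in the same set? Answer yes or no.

Step 1: find(2) -> no change; set of 2 is {2}
Step 2: union(3, 2) -> merged; set of 3 now {2, 3}
Step 3: find(3) -> no change; set of 3 is {2, 3}
Step 4: union(1, 3) -> merged; set of 1 now {1, 2, 3}
Step 5: find(4) -> no change; set of 4 is {4}
Step 6: find(0) -> no change; set of 0 is {0}
Step 7: union(2, 0) -> merged; set of 2 now {0, 1, 2, 3}
Step 8: find(4) -> no change; set of 4 is {4}
Step 9: find(5) -> no change; set of 5 is {5}
Step 10: find(1) -> no change; set of 1 is {0, 1, 2, 3}
Set of 0: {0, 1, 2, 3}; 1 is a member.

Answer: yes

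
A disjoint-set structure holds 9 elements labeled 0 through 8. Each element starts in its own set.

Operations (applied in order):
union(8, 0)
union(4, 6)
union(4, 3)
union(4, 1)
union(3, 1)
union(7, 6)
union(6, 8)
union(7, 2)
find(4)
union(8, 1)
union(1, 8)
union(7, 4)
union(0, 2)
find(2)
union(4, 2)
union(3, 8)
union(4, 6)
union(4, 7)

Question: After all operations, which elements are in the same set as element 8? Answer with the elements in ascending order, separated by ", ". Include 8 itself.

Step 1: union(8, 0) -> merged; set of 8 now {0, 8}
Step 2: union(4, 6) -> merged; set of 4 now {4, 6}
Step 3: union(4, 3) -> merged; set of 4 now {3, 4, 6}
Step 4: union(4, 1) -> merged; set of 4 now {1, 3, 4, 6}
Step 5: union(3, 1) -> already same set; set of 3 now {1, 3, 4, 6}
Step 6: union(7, 6) -> merged; set of 7 now {1, 3, 4, 6, 7}
Step 7: union(6, 8) -> merged; set of 6 now {0, 1, 3, 4, 6, 7, 8}
Step 8: union(7, 2) -> merged; set of 7 now {0, 1, 2, 3, 4, 6, 7, 8}
Step 9: find(4) -> no change; set of 4 is {0, 1, 2, 3, 4, 6, 7, 8}
Step 10: union(8, 1) -> already same set; set of 8 now {0, 1, 2, 3, 4, 6, 7, 8}
Step 11: union(1, 8) -> already same set; set of 1 now {0, 1, 2, 3, 4, 6, 7, 8}
Step 12: union(7, 4) -> already same set; set of 7 now {0, 1, 2, 3, 4, 6, 7, 8}
Step 13: union(0, 2) -> already same set; set of 0 now {0, 1, 2, 3, 4, 6, 7, 8}
Step 14: find(2) -> no change; set of 2 is {0, 1, 2, 3, 4, 6, 7, 8}
Step 15: union(4, 2) -> already same set; set of 4 now {0, 1, 2, 3, 4, 6, 7, 8}
Step 16: union(3, 8) -> already same set; set of 3 now {0, 1, 2, 3, 4, 6, 7, 8}
Step 17: union(4, 6) -> already same set; set of 4 now {0, 1, 2, 3, 4, 6, 7, 8}
Step 18: union(4, 7) -> already same set; set of 4 now {0, 1, 2, 3, 4, 6, 7, 8}
Component of 8: {0, 1, 2, 3, 4, 6, 7, 8}

Answer: 0, 1, 2, 3, 4, 6, 7, 8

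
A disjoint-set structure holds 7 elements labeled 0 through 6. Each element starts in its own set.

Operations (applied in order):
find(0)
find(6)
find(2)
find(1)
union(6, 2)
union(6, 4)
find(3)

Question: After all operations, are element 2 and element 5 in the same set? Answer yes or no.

Step 1: find(0) -> no change; set of 0 is {0}
Step 2: find(6) -> no change; set of 6 is {6}
Step 3: find(2) -> no change; set of 2 is {2}
Step 4: find(1) -> no change; set of 1 is {1}
Step 5: union(6, 2) -> merged; set of 6 now {2, 6}
Step 6: union(6, 4) -> merged; set of 6 now {2, 4, 6}
Step 7: find(3) -> no change; set of 3 is {3}
Set of 2: {2, 4, 6}; 5 is not a member.

Answer: no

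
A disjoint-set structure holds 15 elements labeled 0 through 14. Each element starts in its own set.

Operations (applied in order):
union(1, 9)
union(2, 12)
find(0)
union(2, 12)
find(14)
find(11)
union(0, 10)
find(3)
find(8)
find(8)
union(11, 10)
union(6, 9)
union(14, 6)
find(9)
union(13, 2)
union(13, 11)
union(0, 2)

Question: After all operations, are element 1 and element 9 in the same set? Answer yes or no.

Answer: yes

Derivation:
Step 1: union(1, 9) -> merged; set of 1 now {1, 9}
Step 2: union(2, 12) -> merged; set of 2 now {2, 12}
Step 3: find(0) -> no change; set of 0 is {0}
Step 4: union(2, 12) -> already same set; set of 2 now {2, 12}
Step 5: find(14) -> no change; set of 14 is {14}
Step 6: find(11) -> no change; set of 11 is {11}
Step 7: union(0, 10) -> merged; set of 0 now {0, 10}
Step 8: find(3) -> no change; set of 3 is {3}
Step 9: find(8) -> no change; set of 8 is {8}
Step 10: find(8) -> no change; set of 8 is {8}
Step 11: union(11, 10) -> merged; set of 11 now {0, 10, 11}
Step 12: union(6, 9) -> merged; set of 6 now {1, 6, 9}
Step 13: union(14, 6) -> merged; set of 14 now {1, 6, 9, 14}
Step 14: find(9) -> no change; set of 9 is {1, 6, 9, 14}
Step 15: union(13, 2) -> merged; set of 13 now {2, 12, 13}
Step 16: union(13, 11) -> merged; set of 13 now {0, 2, 10, 11, 12, 13}
Step 17: union(0, 2) -> already same set; set of 0 now {0, 2, 10, 11, 12, 13}
Set of 1: {1, 6, 9, 14}; 9 is a member.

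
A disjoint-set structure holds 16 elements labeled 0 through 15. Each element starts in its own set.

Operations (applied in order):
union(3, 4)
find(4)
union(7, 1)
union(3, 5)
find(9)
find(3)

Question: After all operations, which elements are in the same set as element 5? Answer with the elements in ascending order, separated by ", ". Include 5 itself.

Step 1: union(3, 4) -> merged; set of 3 now {3, 4}
Step 2: find(4) -> no change; set of 4 is {3, 4}
Step 3: union(7, 1) -> merged; set of 7 now {1, 7}
Step 4: union(3, 5) -> merged; set of 3 now {3, 4, 5}
Step 5: find(9) -> no change; set of 9 is {9}
Step 6: find(3) -> no change; set of 3 is {3, 4, 5}
Component of 5: {3, 4, 5}

Answer: 3, 4, 5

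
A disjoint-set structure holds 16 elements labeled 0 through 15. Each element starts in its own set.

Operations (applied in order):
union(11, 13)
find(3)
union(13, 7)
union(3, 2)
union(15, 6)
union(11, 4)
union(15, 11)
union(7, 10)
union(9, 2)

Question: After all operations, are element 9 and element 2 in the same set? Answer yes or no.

Answer: yes

Derivation:
Step 1: union(11, 13) -> merged; set of 11 now {11, 13}
Step 2: find(3) -> no change; set of 3 is {3}
Step 3: union(13, 7) -> merged; set of 13 now {7, 11, 13}
Step 4: union(3, 2) -> merged; set of 3 now {2, 3}
Step 5: union(15, 6) -> merged; set of 15 now {6, 15}
Step 6: union(11, 4) -> merged; set of 11 now {4, 7, 11, 13}
Step 7: union(15, 11) -> merged; set of 15 now {4, 6, 7, 11, 13, 15}
Step 8: union(7, 10) -> merged; set of 7 now {4, 6, 7, 10, 11, 13, 15}
Step 9: union(9, 2) -> merged; set of 9 now {2, 3, 9}
Set of 9: {2, 3, 9}; 2 is a member.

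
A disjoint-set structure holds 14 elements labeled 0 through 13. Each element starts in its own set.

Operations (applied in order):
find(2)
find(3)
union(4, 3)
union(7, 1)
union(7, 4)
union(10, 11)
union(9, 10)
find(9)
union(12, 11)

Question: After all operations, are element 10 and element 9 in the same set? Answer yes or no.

Step 1: find(2) -> no change; set of 2 is {2}
Step 2: find(3) -> no change; set of 3 is {3}
Step 3: union(4, 3) -> merged; set of 4 now {3, 4}
Step 4: union(7, 1) -> merged; set of 7 now {1, 7}
Step 5: union(7, 4) -> merged; set of 7 now {1, 3, 4, 7}
Step 6: union(10, 11) -> merged; set of 10 now {10, 11}
Step 7: union(9, 10) -> merged; set of 9 now {9, 10, 11}
Step 8: find(9) -> no change; set of 9 is {9, 10, 11}
Step 9: union(12, 11) -> merged; set of 12 now {9, 10, 11, 12}
Set of 10: {9, 10, 11, 12}; 9 is a member.

Answer: yes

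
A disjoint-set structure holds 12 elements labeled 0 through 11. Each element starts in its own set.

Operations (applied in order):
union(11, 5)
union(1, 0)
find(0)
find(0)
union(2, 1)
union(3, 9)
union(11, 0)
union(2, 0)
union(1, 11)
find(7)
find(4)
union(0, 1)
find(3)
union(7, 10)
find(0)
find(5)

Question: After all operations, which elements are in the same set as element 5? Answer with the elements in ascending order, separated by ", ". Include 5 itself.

Answer: 0, 1, 2, 5, 11

Derivation:
Step 1: union(11, 5) -> merged; set of 11 now {5, 11}
Step 2: union(1, 0) -> merged; set of 1 now {0, 1}
Step 3: find(0) -> no change; set of 0 is {0, 1}
Step 4: find(0) -> no change; set of 0 is {0, 1}
Step 5: union(2, 1) -> merged; set of 2 now {0, 1, 2}
Step 6: union(3, 9) -> merged; set of 3 now {3, 9}
Step 7: union(11, 0) -> merged; set of 11 now {0, 1, 2, 5, 11}
Step 8: union(2, 0) -> already same set; set of 2 now {0, 1, 2, 5, 11}
Step 9: union(1, 11) -> already same set; set of 1 now {0, 1, 2, 5, 11}
Step 10: find(7) -> no change; set of 7 is {7}
Step 11: find(4) -> no change; set of 4 is {4}
Step 12: union(0, 1) -> already same set; set of 0 now {0, 1, 2, 5, 11}
Step 13: find(3) -> no change; set of 3 is {3, 9}
Step 14: union(7, 10) -> merged; set of 7 now {7, 10}
Step 15: find(0) -> no change; set of 0 is {0, 1, 2, 5, 11}
Step 16: find(5) -> no change; set of 5 is {0, 1, 2, 5, 11}
Component of 5: {0, 1, 2, 5, 11}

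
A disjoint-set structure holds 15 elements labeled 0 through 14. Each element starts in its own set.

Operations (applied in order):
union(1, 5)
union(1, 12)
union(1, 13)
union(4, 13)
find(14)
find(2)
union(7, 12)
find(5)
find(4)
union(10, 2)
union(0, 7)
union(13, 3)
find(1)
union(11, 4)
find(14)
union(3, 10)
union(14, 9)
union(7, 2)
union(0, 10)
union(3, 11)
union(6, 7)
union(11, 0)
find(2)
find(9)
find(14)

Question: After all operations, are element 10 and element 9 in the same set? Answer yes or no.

Answer: no

Derivation:
Step 1: union(1, 5) -> merged; set of 1 now {1, 5}
Step 2: union(1, 12) -> merged; set of 1 now {1, 5, 12}
Step 3: union(1, 13) -> merged; set of 1 now {1, 5, 12, 13}
Step 4: union(4, 13) -> merged; set of 4 now {1, 4, 5, 12, 13}
Step 5: find(14) -> no change; set of 14 is {14}
Step 6: find(2) -> no change; set of 2 is {2}
Step 7: union(7, 12) -> merged; set of 7 now {1, 4, 5, 7, 12, 13}
Step 8: find(5) -> no change; set of 5 is {1, 4, 5, 7, 12, 13}
Step 9: find(4) -> no change; set of 4 is {1, 4, 5, 7, 12, 13}
Step 10: union(10, 2) -> merged; set of 10 now {2, 10}
Step 11: union(0, 7) -> merged; set of 0 now {0, 1, 4, 5, 7, 12, 13}
Step 12: union(13, 3) -> merged; set of 13 now {0, 1, 3, 4, 5, 7, 12, 13}
Step 13: find(1) -> no change; set of 1 is {0, 1, 3, 4, 5, 7, 12, 13}
Step 14: union(11, 4) -> merged; set of 11 now {0, 1, 3, 4, 5, 7, 11, 12, 13}
Step 15: find(14) -> no change; set of 14 is {14}
Step 16: union(3, 10) -> merged; set of 3 now {0, 1, 2, 3, 4, 5, 7, 10, 11, 12, 13}
Step 17: union(14, 9) -> merged; set of 14 now {9, 14}
Step 18: union(7, 2) -> already same set; set of 7 now {0, 1, 2, 3, 4, 5, 7, 10, 11, 12, 13}
Step 19: union(0, 10) -> already same set; set of 0 now {0, 1, 2, 3, 4, 5, 7, 10, 11, 12, 13}
Step 20: union(3, 11) -> already same set; set of 3 now {0, 1, 2, 3, 4, 5, 7, 10, 11, 12, 13}
Step 21: union(6, 7) -> merged; set of 6 now {0, 1, 2, 3, 4, 5, 6, 7, 10, 11, 12, 13}
Step 22: union(11, 0) -> already same set; set of 11 now {0, 1, 2, 3, 4, 5, 6, 7, 10, 11, 12, 13}
Step 23: find(2) -> no change; set of 2 is {0, 1, 2, 3, 4, 5, 6, 7, 10, 11, 12, 13}
Step 24: find(9) -> no change; set of 9 is {9, 14}
Step 25: find(14) -> no change; set of 14 is {9, 14}
Set of 10: {0, 1, 2, 3, 4, 5, 6, 7, 10, 11, 12, 13}; 9 is not a member.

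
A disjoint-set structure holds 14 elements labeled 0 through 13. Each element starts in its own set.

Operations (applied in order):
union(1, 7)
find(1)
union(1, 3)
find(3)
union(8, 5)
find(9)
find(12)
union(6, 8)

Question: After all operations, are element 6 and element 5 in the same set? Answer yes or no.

Step 1: union(1, 7) -> merged; set of 1 now {1, 7}
Step 2: find(1) -> no change; set of 1 is {1, 7}
Step 3: union(1, 3) -> merged; set of 1 now {1, 3, 7}
Step 4: find(3) -> no change; set of 3 is {1, 3, 7}
Step 5: union(8, 5) -> merged; set of 8 now {5, 8}
Step 6: find(9) -> no change; set of 9 is {9}
Step 7: find(12) -> no change; set of 12 is {12}
Step 8: union(6, 8) -> merged; set of 6 now {5, 6, 8}
Set of 6: {5, 6, 8}; 5 is a member.

Answer: yes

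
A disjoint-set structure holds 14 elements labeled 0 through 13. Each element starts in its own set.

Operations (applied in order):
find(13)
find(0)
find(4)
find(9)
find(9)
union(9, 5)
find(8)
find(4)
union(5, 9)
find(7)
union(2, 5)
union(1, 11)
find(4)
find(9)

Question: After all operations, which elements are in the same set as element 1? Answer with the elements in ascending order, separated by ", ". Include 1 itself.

Answer: 1, 11

Derivation:
Step 1: find(13) -> no change; set of 13 is {13}
Step 2: find(0) -> no change; set of 0 is {0}
Step 3: find(4) -> no change; set of 4 is {4}
Step 4: find(9) -> no change; set of 9 is {9}
Step 5: find(9) -> no change; set of 9 is {9}
Step 6: union(9, 5) -> merged; set of 9 now {5, 9}
Step 7: find(8) -> no change; set of 8 is {8}
Step 8: find(4) -> no change; set of 4 is {4}
Step 9: union(5, 9) -> already same set; set of 5 now {5, 9}
Step 10: find(7) -> no change; set of 7 is {7}
Step 11: union(2, 5) -> merged; set of 2 now {2, 5, 9}
Step 12: union(1, 11) -> merged; set of 1 now {1, 11}
Step 13: find(4) -> no change; set of 4 is {4}
Step 14: find(9) -> no change; set of 9 is {2, 5, 9}
Component of 1: {1, 11}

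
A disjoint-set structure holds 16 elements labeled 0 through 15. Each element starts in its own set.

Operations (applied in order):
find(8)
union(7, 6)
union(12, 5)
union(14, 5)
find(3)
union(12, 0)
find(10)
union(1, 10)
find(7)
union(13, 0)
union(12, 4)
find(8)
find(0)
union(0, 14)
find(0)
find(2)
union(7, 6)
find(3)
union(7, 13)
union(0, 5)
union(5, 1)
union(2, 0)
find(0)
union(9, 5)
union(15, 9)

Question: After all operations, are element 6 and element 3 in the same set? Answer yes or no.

Answer: no

Derivation:
Step 1: find(8) -> no change; set of 8 is {8}
Step 2: union(7, 6) -> merged; set of 7 now {6, 7}
Step 3: union(12, 5) -> merged; set of 12 now {5, 12}
Step 4: union(14, 5) -> merged; set of 14 now {5, 12, 14}
Step 5: find(3) -> no change; set of 3 is {3}
Step 6: union(12, 0) -> merged; set of 12 now {0, 5, 12, 14}
Step 7: find(10) -> no change; set of 10 is {10}
Step 8: union(1, 10) -> merged; set of 1 now {1, 10}
Step 9: find(7) -> no change; set of 7 is {6, 7}
Step 10: union(13, 0) -> merged; set of 13 now {0, 5, 12, 13, 14}
Step 11: union(12, 4) -> merged; set of 12 now {0, 4, 5, 12, 13, 14}
Step 12: find(8) -> no change; set of 8 is {8}
Step 13: find(0) -> no change; set of 0 is {0, 4, 5, 12, 13, 14}
Step 14: union(0, 14) -> already same set; set of 0 now {0, 4, 5, 12, 13, 14}
Step 15: find(0) -> no change; set of 0 is {0, 4, 5, 12, 13, 14}
Step 16: find(2) -> no change; set of 2 is {2}
Step 17: union(7, 6) -> already same set; set of 7 now {6, 7}
Step 18: find(3) -> no change; set of 3 is {3}
Step 19: union(7, 13) -> merged; set of 7 now {0, 4, 5, 6, 7, 12, 13, 14}
Step 20: union(0, 5) -> already same set; set of 0 now {0, 4, 5, 6, 7, 12, 13, 14}
Step 21: union(5, 1) -> merged; set of 5 now {0, 1, 4, 5, 6, 7, 10, 12, 13, 14}
Step 22: union(2, 0) -> merged; set of 2 now {0, 1, 2, 4, 5, 6, 7, 10, 12, 13, 14}
Step 23: find(0) -> no change; set of 0 is {0, 1, 2, 4, 5, 6, 7, 10, 12, 13, 14}
Step 24: union(9, 5) -> merged; set of 9 now {0, 1, 2, 4, 5, 6, 7, 9, 10, 12, 13, 14}
Step 25: union(15, 9) -> merged; set of 15 now {0, 1, 2, 4, 5, 6, 7, 9, 10, 12, 13, 14, 15}
Set of 6: {0, 1, 2, 4, 5, 6, 7, 9, 10, 12, 13, 14, 15}; 3 is not a member.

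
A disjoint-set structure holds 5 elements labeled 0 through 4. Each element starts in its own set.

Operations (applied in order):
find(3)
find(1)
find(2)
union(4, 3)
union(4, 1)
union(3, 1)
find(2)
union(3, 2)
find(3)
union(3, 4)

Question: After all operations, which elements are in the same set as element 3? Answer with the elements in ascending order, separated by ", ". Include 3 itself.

Step 1: find(3) -> no change; set of 3 is {3}
Step 2: find(1) -> no change; set of 1 is {1}
Step 3: find(2) -> no change; set of 2 is {2}
Step 4: union(4, 3) -> merged; set of 4 now {3, 4}
Step 5: union(4, 1) -> merged; set of 4 now {1, 3, 4}
Step 6: union(3, 1) -> already same set; set of 3 now {1, 3, 4}
Step 7: find(2) -> no change; set of 2 is {2}
Step 8: union(3, 2) -> merged; set of 3 now {1, 2, 3, 4}
Step 9: find(3) -> no change; set of 3 is {1, 2, 3, 4}
Step 10: union(3, 4) -> already same set; set of 3 now {1, 2, 3, 4}
Component of 3: {1, 2, 3, 4}

Answer: 1, 2, 3, 4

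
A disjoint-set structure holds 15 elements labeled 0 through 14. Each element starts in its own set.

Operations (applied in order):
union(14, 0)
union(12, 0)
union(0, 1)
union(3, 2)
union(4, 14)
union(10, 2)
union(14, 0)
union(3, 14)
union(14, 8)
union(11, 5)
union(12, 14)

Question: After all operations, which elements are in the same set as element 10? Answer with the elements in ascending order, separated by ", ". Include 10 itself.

Answer: 0, 1, 2, 3, 4, 8, 10, 12, 14

Derivation:
Step 1: union(14, 0) -> merged; set of 14 now {0, 14}
Step 2: union(12, 0) -> merged; set of 12 now {0, 12, 14}
Step 3: union(0, 1) -> merged; set of 0 now {0, 1, 12, 14}
Step 4: union(3, 2) -> merged; set of 3 now {2, 3}
Step 5: union(4, 14) -> merged; set of 4 now {0, 1, 4, 12, 14}
Step 6: union(10, 2) -> merged; set of 10 now {2, 3, 10}
Step 7: union(14, 0) -> already same set; set of 14 now {0, 1, 4, 12, 14}
Step 8: union(3, 14) -> merged; set of 3 now {0, 1, 2, 3, 4, 10, 12, 14}
Step 9: union(14, 8) -> merged; set of 14 now {0, 1, 2, 3, 4, 8, 10, 12, 14}
Step 10: union(11, 5) -> merged; set of 11 now {5, 11}
Step 11: union(12, 14) -> already same set; set of 12 now {0, 1, 2, 3, 4, 8, 10, 12, 14}
Component of 10: {0, 1, 2, 3, 4, 8, 10, 12, 14}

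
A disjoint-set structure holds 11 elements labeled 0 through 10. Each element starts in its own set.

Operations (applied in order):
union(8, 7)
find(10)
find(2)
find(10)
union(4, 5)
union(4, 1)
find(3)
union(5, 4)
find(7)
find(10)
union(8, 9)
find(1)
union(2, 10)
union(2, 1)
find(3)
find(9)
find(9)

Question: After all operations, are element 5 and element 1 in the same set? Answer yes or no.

Answer: yes

Derivation:
Step 1: union(8, 7) -> merged; set of 8 now {7, 8}
Step 2: find(10) -> no change; set of 10 is {10}
Step 3: find(2) -> no change; set of 2 is {2}
Step 4: find(10) -> no change; set of 10 is {10}
Step 5: union(4, 5) -> merged; set of 4 now {4, 5}
Step 6: union(4, 1) -> merged; set of 4 now {1, 4, 5}
Step 7: find(3) -> no change; set of 3 is {3}
Step 8: union(5, 4) -> already same set; set of 5 now {1, 4, 5}
Step 9: find(7) -> no change; set of 7 is {7, 8}
Step 10: find(10) -> no change; set of 10 is {10}
Step 11: union(8, 9) -> merged; set of 8 now {7, 8, 9}
Step 12: find(1) -> no change; set of 1 is {1, 4, 5}
Step 13: union(2, 10) -> merged; set of 2 now {2, 10}
Step 14: union(2, 1) -> merged; set of 2 now {1, 2, 4, 5, 10}
Step 15: find(3) -> no change; set of 3 is {3}
Step 16: find(9) -> no change; set of 9 is {7, 8, 9}
Step 17: find(9) -> no change; set of 9 is {7, 8, 9}
Set of 5: {1, 2, 4, 5, 10}; 1 is a member.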